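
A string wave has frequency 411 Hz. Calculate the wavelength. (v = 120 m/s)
λ = v/f = 0.292 m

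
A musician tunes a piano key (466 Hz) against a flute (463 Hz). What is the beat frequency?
3 Hz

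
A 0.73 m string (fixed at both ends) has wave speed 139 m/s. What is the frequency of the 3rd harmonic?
fₙ = nv/(2L) = 285.6 Hz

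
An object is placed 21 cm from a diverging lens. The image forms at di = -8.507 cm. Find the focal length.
1/f = 1/do + 1/di → f = -14.3 cm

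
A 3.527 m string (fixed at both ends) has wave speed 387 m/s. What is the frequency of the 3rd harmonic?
fₙ = nv/(2L) = 164.6 Hz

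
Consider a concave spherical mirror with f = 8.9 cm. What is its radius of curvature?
R = 2|f| = 17.8 cm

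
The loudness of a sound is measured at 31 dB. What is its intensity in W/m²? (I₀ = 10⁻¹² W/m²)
I = I₀·10^(β/10) = 1.26 × 10⁻⁹ W/m²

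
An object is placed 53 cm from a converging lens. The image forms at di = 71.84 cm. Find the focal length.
1/f = 1/do + 1/di → f = 30.5 cm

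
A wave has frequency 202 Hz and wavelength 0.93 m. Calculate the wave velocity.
v = fλ = 187.9 m/s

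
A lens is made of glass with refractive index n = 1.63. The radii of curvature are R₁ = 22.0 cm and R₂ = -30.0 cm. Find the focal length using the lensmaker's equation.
1/f = (n − 1)(1/R₁ − 1/R₂) → f = 20.15 cm (converging lens)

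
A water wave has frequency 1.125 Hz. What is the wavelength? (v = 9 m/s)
λ = v/f = 8 m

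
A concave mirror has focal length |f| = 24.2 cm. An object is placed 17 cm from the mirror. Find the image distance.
f = +24.2 cm (concave); 1/di = 1/f − 1/do → di = -57.14 cm (virtual image, behind mirror)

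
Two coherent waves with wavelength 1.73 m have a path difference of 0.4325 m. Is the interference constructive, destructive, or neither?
neither (partial) — path difference = 0.25λ, neither a whole number of wavelengths nor an odd multiple of λ/2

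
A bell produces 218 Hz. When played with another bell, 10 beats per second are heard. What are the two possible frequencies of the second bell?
f₂ = 218 ± 10 Hz → 228 Hz or 208 Hz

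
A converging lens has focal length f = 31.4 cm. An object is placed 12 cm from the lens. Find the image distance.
1/di = 1/f − 1/do → di = -19.42 cm (virtual image)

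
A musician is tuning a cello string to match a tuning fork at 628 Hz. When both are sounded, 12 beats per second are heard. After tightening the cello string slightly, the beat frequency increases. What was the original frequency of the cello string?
640 Hz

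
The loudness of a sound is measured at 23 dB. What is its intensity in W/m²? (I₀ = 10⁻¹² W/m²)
I = I₀·10^(β/10) = 2.00 × 10⁻¹⁰ W/m²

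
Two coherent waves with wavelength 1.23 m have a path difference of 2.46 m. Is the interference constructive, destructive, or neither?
constructive — path difference = 2λ, a whole number of wavelengths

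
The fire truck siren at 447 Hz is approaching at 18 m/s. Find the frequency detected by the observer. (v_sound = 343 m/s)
f_obs = f·v/(v − v_s) = 471.8 Hz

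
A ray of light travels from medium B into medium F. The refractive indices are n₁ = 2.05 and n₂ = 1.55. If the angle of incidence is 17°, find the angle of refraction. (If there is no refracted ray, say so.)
sin θ₂ = (n₁/n₂)·sin θ₁ = 0.3867 → θ₂ = 22.75°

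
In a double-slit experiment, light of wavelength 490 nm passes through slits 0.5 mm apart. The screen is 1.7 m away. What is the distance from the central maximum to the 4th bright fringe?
y = mλL/d = 6.664 mm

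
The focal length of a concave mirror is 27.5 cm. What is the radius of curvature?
R = 2|f| = 55 cm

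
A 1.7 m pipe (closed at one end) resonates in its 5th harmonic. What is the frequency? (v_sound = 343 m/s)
fₙ = nv/(4L) = 252.2 Hz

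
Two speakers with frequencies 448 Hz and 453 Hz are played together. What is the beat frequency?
5 Hz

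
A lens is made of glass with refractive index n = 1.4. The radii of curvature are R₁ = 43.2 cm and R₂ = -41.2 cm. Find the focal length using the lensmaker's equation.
1/f = (n − 1)(1/R₁ − 1/R₂) → f = 52.72 cm (converging lens)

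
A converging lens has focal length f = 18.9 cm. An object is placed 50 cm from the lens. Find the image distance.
1/di = 1/f − 1/do → di = 30.39 cm (real image)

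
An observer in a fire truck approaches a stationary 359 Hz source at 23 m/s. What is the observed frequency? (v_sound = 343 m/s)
f_obs = f·(v + v_o)/v = 383.1 Hz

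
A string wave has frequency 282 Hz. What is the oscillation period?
T = 1/f = 0.003546 s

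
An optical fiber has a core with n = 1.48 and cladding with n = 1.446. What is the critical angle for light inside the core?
θc = arcsin(n_cladding/n_core) = 77.7°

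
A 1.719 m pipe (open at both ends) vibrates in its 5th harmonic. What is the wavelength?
λₙ = 2L/n = 0.6876 m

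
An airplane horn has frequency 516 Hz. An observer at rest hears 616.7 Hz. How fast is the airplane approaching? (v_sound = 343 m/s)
v_s = v·(1 − f/f_obs) = 56.01 m/s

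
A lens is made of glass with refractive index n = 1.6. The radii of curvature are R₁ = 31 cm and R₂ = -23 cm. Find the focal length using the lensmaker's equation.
1/f = (n − 1)(1/R₁ − 1/R₂) → f = 22.01 cm (converging lens)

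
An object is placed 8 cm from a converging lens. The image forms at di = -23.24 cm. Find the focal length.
1/f = 1/do + 1/di → f = 12.2 cm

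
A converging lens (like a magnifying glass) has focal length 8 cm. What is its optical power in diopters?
P = 1/f = 12.5 D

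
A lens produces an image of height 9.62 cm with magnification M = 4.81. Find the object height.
ho = |hi|/|M| = 2 cm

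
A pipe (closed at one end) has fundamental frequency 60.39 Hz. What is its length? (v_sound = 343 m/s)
L = v/(4f₁) = 1.42 m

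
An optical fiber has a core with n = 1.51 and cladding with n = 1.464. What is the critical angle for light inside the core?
θc = arcsin(n_cladding/n_core) = 75.82°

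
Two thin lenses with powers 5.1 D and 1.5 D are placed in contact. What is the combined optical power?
P_total = P₁ + P₂ = 6.6 D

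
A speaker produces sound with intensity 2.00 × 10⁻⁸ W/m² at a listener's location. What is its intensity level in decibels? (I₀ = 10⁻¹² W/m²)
β = 10·log₁₀(I/I₀) = 43.01 dB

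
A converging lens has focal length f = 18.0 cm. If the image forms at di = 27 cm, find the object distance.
1/do = 1/f − 1/di → do = 54 cm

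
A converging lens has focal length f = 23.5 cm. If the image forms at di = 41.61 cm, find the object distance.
1/do = 1/f − 1/di → do = 53.99 cm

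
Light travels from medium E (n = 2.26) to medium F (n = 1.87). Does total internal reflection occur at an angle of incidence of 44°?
θc = arcsin(n₂/n₁) = 55.84°; 44° < θc, so no — the ray refracts.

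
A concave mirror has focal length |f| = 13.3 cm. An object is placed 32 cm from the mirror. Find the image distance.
f = +13.3 cm (concave); 1/di = 1/f − 1/do → di = 22.76 cm (real image, in front of mirror)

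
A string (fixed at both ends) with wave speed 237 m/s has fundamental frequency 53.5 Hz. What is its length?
L = v/(2f₁) = 2.215 m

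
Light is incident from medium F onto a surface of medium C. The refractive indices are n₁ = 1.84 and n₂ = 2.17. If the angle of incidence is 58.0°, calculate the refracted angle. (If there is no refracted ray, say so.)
sin θ₂ = (n₁/n₂)·sin θ₁ = 0.7191 → θ₂ = 45.98°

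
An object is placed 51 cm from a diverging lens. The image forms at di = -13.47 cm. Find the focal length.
1/f = 1/do + 1/di → f = -18.3 cm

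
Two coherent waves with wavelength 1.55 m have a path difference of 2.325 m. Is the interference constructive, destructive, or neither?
destructive — path difference = 1.5λ, an odd multiple of λ/2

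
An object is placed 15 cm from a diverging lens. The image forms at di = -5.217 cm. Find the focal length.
1/f = 1/do + 1/di → f = -7.999 cm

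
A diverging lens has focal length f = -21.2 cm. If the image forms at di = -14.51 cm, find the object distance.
1/do = 1/f − 1/di → do = 45.98 cm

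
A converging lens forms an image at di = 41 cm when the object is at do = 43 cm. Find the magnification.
M = −di/do = -0.9535 (inverted image)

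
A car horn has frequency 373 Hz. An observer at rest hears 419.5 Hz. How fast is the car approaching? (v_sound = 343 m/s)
v_s = v·(1 − f/f_obs) = 38.02 m/s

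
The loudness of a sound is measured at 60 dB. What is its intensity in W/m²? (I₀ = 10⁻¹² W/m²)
I = I₀·10^(β/10) = 1.00 × 10⁻⁶ W/m²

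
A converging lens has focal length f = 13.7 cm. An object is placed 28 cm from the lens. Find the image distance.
1/di = 1/f − 1/do → di = 26.83 cm (real image)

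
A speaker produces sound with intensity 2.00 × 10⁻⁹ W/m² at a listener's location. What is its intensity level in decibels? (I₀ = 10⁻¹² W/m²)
β = 10·log₁₀(I/I₀) = 33.01 dB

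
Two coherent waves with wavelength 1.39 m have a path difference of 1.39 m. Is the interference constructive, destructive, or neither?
constructive — path difference = 1λ, a whole number of wavelengths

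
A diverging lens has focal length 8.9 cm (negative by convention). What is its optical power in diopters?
P = 1/f = -11.24 D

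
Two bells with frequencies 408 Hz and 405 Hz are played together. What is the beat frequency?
3 Hz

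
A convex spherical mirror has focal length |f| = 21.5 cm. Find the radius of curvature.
R = 2|f| = 43 cm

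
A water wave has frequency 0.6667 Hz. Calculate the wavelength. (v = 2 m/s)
λ = v/f = 3 m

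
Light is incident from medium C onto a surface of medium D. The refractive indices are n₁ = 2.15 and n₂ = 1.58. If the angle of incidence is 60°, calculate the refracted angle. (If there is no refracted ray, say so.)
sin θ₂ = (n₁/n₂)·sin θ₁ = 1.178 > 1, so there is no refracted ray — the light undergoes total internal reflection.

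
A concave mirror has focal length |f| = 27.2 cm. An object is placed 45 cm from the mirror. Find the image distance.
f = +27.2 cm (concave); 1/di = 1/f − 1/do → di = 68.76 cm (real image, in front of mirror)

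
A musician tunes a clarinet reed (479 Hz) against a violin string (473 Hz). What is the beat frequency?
6 Hz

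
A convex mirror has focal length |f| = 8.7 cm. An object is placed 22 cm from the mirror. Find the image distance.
f = −8.7 cm (convex); 1/di = 1/f − 1/do → di = -6.235 cm (virtual image, behind mirror)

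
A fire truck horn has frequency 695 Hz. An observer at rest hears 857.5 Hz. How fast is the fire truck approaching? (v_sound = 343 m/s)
v_s = v·(1 − f/f_obs) = 65 m/s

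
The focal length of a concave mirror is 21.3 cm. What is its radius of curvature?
R = 2|f| = 42.6 cm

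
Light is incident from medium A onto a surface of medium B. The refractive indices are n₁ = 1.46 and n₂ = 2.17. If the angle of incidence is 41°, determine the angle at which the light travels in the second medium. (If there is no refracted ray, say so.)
sin θ₂ = (n₁/n₂)·sin θ₁ = 0.4414 → θ₂ = 26.19°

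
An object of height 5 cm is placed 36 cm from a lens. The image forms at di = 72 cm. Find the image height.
hi = (-di/do) × ho = -10 cm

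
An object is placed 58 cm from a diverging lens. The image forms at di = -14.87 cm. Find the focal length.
1/f = 1/do + 1/di → f = -20 cm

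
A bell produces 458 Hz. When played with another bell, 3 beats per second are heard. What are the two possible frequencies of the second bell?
f₂ = 458 ± 3 Hz → 461 Hz or 455 Hz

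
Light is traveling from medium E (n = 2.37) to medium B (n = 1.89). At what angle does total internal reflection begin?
θc = arcsin(n₂/n₁) = 52.89°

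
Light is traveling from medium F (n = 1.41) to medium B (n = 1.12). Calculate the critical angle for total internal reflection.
θc = arcsin(n₂/n₁) = 52.59°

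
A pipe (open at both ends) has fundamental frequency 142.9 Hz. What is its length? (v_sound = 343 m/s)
L = v/(2f₁) = 1.2 m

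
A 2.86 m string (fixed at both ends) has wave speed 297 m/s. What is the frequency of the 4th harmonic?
fₙ = nv/(2L) = 207.7 Hz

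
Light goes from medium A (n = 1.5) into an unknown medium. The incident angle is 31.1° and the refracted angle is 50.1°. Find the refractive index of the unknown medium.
n₂ = n₁·sin θ₁ / sin θ₂ = 1.01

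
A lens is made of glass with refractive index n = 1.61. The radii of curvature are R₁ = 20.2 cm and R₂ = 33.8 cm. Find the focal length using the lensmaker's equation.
1/f = (n − 1)(1/R₁ − 1/R₂) → f = 82.3 cm (converging lens)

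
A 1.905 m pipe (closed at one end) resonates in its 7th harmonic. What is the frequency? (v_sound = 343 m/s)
fₙ = nv/(4L) = 315.1 Hz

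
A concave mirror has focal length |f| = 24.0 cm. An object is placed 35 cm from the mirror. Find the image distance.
f = +24.0 cm (concave); 1/di = 1/f − 1/do → di = 76.36 cm (real image, in front of mirror)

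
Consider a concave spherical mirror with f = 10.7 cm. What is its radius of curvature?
R = 2|f| = 21.4 cm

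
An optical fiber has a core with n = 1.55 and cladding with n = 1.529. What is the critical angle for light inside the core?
θc = arcsin(n_cladding/n_core) = 80.56°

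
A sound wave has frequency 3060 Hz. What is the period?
T = 1/f = 3.268 × 10⁻⁴ s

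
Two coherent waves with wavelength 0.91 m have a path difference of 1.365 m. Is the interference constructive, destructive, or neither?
destructive — path difference = 1.5λ, an odd multiple of λ/2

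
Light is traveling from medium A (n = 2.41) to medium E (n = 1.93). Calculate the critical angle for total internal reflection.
θc = arcsin(n₂/n₁) = 53.21°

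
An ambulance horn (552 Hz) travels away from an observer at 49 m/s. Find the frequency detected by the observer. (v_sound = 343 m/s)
f_obs = f·v/(v + v_s) = 483 Hz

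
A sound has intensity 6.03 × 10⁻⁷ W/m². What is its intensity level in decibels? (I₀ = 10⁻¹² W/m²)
β = 10·log₁₀(I/I₀) = 57.8 dB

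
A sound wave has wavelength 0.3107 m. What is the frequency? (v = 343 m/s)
f = v/λ = 1104 Hz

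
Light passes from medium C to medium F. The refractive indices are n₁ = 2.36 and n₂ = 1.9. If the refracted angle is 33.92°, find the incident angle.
sin θ₁ = (n₂/n₁)·sin θ₂ → θ₁ = 26.7°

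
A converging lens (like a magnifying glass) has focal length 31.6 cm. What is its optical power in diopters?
P = 1/f = 3.165 D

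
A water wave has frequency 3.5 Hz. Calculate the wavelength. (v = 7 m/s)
λ = v/f = 2 m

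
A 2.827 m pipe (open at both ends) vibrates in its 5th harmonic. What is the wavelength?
λₙ = 2L/n = 1.131 m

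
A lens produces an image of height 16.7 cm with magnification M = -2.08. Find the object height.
ho = |hi|/|M| = 8.029 cm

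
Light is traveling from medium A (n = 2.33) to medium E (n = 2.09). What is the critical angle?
θc = arcsin(n₂/n₁) = 63.77°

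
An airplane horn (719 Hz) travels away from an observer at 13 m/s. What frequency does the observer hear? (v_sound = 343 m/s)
f_obs = f·v/(v + v_s) = 692.7 Hz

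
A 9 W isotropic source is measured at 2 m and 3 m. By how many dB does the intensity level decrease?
Δβ = 20·log₁₀(r₂/r₁) = 3.522 dB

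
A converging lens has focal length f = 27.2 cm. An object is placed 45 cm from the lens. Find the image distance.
1/di = 1/f − 1/do → di = 68.76 cm (real image)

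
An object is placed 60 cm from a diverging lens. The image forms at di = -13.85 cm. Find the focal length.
1/f = 1/do + 1/di → f = -18.01 cm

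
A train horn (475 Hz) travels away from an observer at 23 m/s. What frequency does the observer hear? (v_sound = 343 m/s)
f_obs = f·v/(v + v_s) = 445.2 Hz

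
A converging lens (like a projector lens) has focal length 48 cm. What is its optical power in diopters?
P = 1/f = 2.083 D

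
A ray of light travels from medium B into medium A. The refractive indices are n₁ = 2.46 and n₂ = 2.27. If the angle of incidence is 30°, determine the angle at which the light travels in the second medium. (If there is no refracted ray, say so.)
sin θ₂ = (n₁/n₂)·sin θ₁ = 0.5419 → θ₂ = 32.81°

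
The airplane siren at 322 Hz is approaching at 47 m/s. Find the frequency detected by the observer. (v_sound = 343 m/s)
f_obs = f·v/(v − v_s) = 373.1 Hz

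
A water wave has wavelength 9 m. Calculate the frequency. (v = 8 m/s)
f = v/λ = 0.8889 Hz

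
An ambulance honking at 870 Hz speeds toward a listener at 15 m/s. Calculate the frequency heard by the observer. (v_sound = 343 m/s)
f_obs = f·v/(v − v_s) = 909.8 Hz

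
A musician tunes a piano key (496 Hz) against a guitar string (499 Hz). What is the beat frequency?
3 Hz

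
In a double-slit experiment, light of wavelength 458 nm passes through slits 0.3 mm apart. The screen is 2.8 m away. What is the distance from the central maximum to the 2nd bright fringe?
y = mλL/d = 8.549 mm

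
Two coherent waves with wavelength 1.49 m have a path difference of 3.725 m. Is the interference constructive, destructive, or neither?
destructive — path difference = 2.5λ, an odd multiple of λ/2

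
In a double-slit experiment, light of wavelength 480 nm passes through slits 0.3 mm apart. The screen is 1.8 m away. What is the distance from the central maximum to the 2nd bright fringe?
y = mλL/d = 5.76 mm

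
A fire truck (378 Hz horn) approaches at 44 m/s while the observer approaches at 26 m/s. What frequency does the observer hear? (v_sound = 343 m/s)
f_obs = f·(v + v_o)/(v − v_s) = 466.5 Hz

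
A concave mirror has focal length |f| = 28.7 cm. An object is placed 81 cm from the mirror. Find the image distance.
f = +28.7 cm (concave); 1/di = 1/f − 1/do → di = 44.45 cm (real image, in front of mirror)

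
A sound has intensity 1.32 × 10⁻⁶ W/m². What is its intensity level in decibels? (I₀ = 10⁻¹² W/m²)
β = 10·log₁₀(I/I₀) = 61.21 dB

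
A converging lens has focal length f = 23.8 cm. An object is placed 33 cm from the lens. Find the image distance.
1/di = 1/f − 1/do → di = 85.37 cm (real image)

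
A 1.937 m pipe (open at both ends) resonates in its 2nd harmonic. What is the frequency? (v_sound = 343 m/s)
fₙ = nv/(2L) = 177.1 Hz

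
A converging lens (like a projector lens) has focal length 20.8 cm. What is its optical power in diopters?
P = 1/f = 4.808 D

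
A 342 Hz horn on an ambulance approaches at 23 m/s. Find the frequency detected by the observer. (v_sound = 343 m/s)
f_obs = f·v/(v − v_s) = 366.6 Hz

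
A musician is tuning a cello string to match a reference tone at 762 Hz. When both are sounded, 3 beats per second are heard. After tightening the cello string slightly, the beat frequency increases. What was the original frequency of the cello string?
765 Hz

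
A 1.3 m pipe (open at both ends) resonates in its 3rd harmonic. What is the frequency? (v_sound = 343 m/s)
fₙ = nv/(2L) = 395.8 Hz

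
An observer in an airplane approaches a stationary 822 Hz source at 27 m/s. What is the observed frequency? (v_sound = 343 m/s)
f_obs = f·(v + v_o)/v = 886.7 Hz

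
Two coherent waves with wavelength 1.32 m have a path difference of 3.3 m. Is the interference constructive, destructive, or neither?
destructive — path difference = 2.5λ, an odd multiple of λ/2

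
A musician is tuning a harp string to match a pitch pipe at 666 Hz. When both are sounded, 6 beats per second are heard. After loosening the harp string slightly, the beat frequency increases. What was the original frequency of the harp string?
660 Hz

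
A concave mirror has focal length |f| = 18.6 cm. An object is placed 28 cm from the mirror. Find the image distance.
f = +18.6 cm (concave); 1/di = 1/f − 1/do → di = 55.4 cm (real image, in front of mirror)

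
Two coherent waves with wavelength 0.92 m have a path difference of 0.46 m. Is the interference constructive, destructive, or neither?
destructive — path difference = 0.5λ, an odd multiple of λ/2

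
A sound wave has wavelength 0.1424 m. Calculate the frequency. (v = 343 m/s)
f = v/λ = 2409 Hz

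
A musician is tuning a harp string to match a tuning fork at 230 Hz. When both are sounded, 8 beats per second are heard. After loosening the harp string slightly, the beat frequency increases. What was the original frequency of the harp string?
222 Hz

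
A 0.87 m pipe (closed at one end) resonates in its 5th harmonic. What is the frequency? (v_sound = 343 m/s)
fₙ = nv/(4L) = 492.8 Hz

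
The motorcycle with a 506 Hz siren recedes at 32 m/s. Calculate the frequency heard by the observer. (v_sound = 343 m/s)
f_obs = f·v/(v + v_s) = 462.8 Hz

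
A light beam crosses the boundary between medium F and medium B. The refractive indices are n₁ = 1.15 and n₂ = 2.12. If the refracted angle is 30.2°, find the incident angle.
sin θ₁ = (n₂/n₁)·sin θ₂ → θ₁ = 68.02°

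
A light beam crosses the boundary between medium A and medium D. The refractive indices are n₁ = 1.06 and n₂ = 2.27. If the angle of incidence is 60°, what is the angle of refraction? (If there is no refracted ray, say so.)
sin θ₂ = (n₁/n₂)·sin θ₁ = 0.4044 → θ₂ = 23.85°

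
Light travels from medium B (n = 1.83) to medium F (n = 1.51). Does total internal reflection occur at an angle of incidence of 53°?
θc = arcsin(n₂/n₁) = 55.6°; 53° < θc, so no — the ray refracts.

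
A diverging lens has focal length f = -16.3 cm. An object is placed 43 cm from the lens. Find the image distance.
1/di = 1/f − 1/do → di = -11.82 cm (virtual image)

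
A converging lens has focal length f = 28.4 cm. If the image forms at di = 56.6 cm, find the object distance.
1/do = 1/f − 1/di → do = 57 cm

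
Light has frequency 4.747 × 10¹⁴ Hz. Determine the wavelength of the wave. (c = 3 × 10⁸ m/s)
λ = c/f = 632 nm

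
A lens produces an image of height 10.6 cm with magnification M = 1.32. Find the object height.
ho = |hi|/|M| = 8.03 cm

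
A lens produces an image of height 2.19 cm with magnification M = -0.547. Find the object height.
ho = |hi|/|M| = 4.004 cm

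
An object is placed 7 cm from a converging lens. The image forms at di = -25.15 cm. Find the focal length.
1/f = 1/do + 1/di → f = 9.7 cm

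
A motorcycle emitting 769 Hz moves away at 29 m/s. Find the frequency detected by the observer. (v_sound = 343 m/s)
f_obs = f·v/(v + v_s) = 709.1 Hz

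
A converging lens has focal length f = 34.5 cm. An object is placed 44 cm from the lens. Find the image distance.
1/di = 1/f − 1/do → di = 159.8 cm (real image)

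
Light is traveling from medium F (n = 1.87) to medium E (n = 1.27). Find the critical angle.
θc = arcsin(n₂/n₁) = 42.78°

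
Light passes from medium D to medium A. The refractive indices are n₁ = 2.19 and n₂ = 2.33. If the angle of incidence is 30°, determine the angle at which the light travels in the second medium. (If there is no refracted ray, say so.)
sin θ₂ = (n₁/n₂)·sin θ₁ = 0.47 → θ₂ = 28.03°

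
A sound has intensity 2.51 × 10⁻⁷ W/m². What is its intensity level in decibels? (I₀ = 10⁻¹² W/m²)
β = 10·log₁₀(I/I₀) = 54 dB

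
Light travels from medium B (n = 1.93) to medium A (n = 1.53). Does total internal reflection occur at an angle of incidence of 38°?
θc = arcsin(n₂/n₁) = 52.44°; 38° < θc, so no — the ray refracts.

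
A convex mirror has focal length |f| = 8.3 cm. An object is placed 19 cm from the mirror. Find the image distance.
f = −8.3 cm (convex); 1/di = 1/f − 1/do → di = -5.777 cm (virtual image, behind mirror)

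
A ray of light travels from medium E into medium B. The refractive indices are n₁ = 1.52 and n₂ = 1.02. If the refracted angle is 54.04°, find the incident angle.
sin θ₁ = (n₂/n₁)·sin θ₂ → θ₁ = 32.9°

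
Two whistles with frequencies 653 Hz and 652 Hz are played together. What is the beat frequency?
1 Hz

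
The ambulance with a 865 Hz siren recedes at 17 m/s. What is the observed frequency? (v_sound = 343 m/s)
f_obs = f·v/(v + v_s) = 824.2 Hz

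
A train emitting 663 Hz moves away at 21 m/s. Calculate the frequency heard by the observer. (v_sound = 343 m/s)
f_obs = f·v/(v + v_s) = 624.8 Hz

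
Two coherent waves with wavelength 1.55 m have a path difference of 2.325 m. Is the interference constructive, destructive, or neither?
destructive — path difference = 1.5λ, an odd multiple of λ/2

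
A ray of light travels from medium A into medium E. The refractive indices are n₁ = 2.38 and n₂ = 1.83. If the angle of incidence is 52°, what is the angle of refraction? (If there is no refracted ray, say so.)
sin θ₂ = (n₁/n₂)·sin θ₁ = 1.025 > 1, so there is no refracted ray — the light undergoes total internal reflection.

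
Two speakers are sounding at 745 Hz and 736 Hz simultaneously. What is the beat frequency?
9 Hz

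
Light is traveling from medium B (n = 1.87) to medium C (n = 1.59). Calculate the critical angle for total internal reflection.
θc = arcsin(n₂/n₁) = 58.24°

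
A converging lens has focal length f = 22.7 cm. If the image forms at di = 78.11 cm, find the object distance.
1/do = 1/f − 1/di → do = 32 cm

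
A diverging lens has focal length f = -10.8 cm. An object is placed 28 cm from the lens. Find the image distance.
1/di = 1/f − 1/do → di = -7.794 cm (virtual image)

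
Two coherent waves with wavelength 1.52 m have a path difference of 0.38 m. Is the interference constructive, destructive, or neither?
neither (partial) — path difference = 0.25λ, neither a whole number of wavelengths nor an odd multiple of λ/2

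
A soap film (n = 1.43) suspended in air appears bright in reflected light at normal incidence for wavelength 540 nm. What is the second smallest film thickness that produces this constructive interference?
2nt = (m − ½)λ with m = 2 → t = (m − ½)λ/(2n) = 283.2 nm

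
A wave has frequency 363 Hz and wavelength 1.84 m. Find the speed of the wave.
v = fλ = 667.9 m/s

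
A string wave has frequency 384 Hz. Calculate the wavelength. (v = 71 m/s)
λ = v/f = 0.1849 m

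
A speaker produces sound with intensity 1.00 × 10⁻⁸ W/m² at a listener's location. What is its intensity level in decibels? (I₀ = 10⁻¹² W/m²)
β = 10·log₁₀(I/I₀) = 40 dB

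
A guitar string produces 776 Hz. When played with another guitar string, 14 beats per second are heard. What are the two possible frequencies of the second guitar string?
f₂ = 776 ± 14 Hz → 790 Hz or 762 Hz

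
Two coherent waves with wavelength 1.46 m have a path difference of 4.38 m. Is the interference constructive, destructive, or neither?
constructive — path difference = 3λ, a whole number of wavelengths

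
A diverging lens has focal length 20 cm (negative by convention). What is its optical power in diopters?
P = 1/f = -5 D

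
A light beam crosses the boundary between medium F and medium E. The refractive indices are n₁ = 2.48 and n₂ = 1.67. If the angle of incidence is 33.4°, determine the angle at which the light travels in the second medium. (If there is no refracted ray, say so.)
sin θ₂ = (n₁/n₂)·sin θ₁ = 0.8175 → θ₂ = 54.83°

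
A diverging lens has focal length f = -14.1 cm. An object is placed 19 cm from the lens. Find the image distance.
1/di = 1/f − 1/do → di = -8.094 cm (virtual image)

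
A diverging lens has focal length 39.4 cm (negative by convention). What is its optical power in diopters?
P = 1/f = -2.538 D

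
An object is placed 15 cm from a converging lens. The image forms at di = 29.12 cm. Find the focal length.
1/f = 1/do + 1/di → f = 9.9 cm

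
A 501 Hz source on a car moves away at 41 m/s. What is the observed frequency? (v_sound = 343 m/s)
f_obs = f·v/(v + v_s) = 447.5 Hz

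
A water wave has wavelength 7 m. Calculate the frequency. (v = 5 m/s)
f = v/λ = 0.7143 Hz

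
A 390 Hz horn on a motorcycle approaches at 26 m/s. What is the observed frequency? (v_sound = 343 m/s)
f_obs = f·v/(v − v_s) = 422 Hz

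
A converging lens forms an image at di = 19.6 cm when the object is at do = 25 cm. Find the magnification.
M = −di/do = -0.784 (inverted image)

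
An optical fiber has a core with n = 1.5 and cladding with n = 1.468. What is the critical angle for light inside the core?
θc = arcsin(n_cladding/n_core) = 78.14°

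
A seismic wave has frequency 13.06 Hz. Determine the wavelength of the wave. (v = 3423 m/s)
λ = v/f = 262.1 m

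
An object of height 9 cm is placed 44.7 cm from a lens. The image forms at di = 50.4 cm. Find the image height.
hi = (-di/do) × ho = -10.15 cm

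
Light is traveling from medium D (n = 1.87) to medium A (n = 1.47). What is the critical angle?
θc = arcsin(n₂/n₁) = 51.82°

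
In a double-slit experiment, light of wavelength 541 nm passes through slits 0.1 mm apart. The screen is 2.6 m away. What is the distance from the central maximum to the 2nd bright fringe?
y = mλL/d = 28.13 mm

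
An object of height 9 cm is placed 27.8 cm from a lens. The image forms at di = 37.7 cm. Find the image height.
hi = (-di/do) × ho = -12.21 cm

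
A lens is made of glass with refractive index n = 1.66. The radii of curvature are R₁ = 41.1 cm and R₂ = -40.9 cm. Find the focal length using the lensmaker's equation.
1/f = (n − 1)(1/R₁ − 1/R₂) → f = 31.06 cm (converging lens)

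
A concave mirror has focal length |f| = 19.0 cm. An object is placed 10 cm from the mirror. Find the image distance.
f = +19.0 cm (concave); 1/di = 1/f − 1/do → di = -21.11 cm (virtual image, behind mirror)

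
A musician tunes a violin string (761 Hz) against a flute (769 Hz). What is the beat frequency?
8 Hz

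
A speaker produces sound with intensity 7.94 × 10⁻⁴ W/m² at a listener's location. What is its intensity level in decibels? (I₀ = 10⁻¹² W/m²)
β = 10·log₁₀(I/I₀) = 89 dB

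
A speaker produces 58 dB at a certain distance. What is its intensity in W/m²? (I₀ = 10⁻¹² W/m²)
I = I₀·10^(β/10) = 6.31 × 10⁻⁷ W/m²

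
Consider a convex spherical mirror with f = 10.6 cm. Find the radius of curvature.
R = 2|f| = 21.2 cm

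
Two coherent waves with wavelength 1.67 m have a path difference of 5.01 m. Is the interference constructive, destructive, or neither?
constructive — path difference = 3λ, a whole number of wavelengths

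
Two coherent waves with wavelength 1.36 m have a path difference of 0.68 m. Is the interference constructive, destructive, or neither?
destructive — path difference = 0.5λ, an odd multiple of λ/2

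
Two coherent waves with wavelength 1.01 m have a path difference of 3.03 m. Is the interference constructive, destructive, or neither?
constructive — path difference = 3λ, a whole number of wavelengths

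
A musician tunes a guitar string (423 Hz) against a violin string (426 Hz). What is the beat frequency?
3 Hz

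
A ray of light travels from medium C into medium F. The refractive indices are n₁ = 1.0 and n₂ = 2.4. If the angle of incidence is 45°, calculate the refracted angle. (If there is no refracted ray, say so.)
sin θ₂ = (n₁/n₂)·sin θ₁ = 0.2946 → θ₂ = 17.14°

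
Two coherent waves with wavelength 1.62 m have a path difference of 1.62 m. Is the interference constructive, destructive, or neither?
constructive — path difference = 1λ, a whole number of wavelengths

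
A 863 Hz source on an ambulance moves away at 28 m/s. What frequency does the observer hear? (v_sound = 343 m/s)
f_obs = f·v/(v + v_s) = 797.9 Hz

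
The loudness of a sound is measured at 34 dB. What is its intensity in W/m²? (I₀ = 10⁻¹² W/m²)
I = I₀·10^(β/10) = 2.51 × 10⁻⁹ W/m²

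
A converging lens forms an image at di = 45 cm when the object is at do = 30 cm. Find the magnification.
M = −di/do = -1.5 (inverted image)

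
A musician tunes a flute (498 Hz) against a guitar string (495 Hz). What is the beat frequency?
3 Hz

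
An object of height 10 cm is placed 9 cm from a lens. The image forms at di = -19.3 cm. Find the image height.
hi = (-di/do) × ho = 21.44 cm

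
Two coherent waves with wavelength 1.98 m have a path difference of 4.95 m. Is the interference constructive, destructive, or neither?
destructive — path difference = 2.5λ, an odd multiple of λ/2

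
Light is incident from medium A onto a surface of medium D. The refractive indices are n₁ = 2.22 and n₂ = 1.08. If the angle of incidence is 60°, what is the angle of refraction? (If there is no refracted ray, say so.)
sin θ₂ = (n₁/n₂)·sin θ₁ = 1.78 > 1, so there is no refracted ray — the light undergoes total internal reflection.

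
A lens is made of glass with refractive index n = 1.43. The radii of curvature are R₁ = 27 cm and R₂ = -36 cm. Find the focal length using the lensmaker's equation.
1/f = (n − 1)(1/R₁ − 1/R₂) → f = 35.88 cm (converging lens)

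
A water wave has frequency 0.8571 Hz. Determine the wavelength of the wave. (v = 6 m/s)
λ = v/f = 7 m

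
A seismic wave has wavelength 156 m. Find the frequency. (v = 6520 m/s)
f = v/λ = 41.79 Hz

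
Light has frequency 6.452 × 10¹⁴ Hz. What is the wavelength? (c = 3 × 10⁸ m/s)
λ = c/f = 465 nm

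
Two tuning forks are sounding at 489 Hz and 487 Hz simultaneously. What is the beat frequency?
2 Hz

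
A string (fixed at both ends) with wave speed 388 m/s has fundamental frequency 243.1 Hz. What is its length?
L = v/(2f₁) = 0.798 m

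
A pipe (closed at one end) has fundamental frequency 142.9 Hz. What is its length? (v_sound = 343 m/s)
L = v/(4f₁) = 0.6001 m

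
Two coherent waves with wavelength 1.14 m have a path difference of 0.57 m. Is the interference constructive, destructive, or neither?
destructive — path difference = 0.5λ, an odd multiple of λ/2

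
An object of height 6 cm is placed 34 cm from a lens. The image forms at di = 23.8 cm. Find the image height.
hi = (-di/do) × ho = -4.2 cm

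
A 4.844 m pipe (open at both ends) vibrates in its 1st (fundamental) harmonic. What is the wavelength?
λₙ = 2L/n = 9.688 m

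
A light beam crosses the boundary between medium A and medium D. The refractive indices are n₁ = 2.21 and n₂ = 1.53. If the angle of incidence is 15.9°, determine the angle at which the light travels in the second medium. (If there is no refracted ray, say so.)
sin θ₂ = (n₁/n₂)·sin θ₁ = 0.3957 → θ₂ = 23.31°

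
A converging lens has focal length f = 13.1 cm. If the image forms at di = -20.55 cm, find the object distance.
1/do = 1/f − 1/di → do = 8 cm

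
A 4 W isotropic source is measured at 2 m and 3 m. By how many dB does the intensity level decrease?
Δβ = 20·log₁₀(r₂/r₁) = 3.522 dB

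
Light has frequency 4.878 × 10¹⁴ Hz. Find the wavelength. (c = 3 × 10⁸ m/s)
λ = c/f = 615 nm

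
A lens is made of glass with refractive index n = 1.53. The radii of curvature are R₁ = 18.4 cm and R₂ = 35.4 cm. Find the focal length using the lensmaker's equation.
1/f = (n − 1)(1/R₁ − 1/R₂) → f = 72.29 cm (converging lens)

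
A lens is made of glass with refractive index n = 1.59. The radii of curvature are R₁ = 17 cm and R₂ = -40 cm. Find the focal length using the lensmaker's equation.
1/f = (n − 1)(1/R₁ − 1/R₂) → f = 20.22 cm (converging lens)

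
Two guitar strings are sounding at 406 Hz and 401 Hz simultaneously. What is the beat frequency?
5 Hz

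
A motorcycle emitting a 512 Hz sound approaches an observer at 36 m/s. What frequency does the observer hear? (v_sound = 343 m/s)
f_obs = f·v/(v − v_s) = 572 Hz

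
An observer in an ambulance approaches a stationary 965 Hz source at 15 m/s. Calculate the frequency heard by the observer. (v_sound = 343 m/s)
f_obs = f·(v + v_o)/v = 1007 Hz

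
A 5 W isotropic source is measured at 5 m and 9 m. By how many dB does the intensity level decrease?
Δβ = 20·log₁₀(r₂/r₁) = 5.105 dB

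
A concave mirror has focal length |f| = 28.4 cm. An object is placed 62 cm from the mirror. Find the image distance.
f = +28.4 cm (concave); 1/di = 1/f − 1/do → di = 52.4 cm (real image, in front of mirror)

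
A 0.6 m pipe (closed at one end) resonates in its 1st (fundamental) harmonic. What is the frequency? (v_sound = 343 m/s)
fₙ = nv/(4L) = 142.9 Hz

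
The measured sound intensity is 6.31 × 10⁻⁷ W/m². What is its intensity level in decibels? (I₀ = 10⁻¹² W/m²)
β = 10·log₁₀(I/I₀) = 58 dB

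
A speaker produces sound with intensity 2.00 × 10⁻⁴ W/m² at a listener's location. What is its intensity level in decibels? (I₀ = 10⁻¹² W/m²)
β = 10·log₁₀(I/I₀) = 83.01 dB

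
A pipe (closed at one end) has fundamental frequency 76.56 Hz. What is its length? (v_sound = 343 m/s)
L = v/(4f₁) = 1.12 m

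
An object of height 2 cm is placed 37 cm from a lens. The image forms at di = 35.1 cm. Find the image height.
hi = (-di/do) × ho = -1.897 cm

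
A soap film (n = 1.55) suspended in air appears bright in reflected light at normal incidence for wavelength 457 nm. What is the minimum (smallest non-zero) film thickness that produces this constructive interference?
2nt = (m − ½)λ with m = 1 → t = (m − ½)λ/(2n) = 73.71 nm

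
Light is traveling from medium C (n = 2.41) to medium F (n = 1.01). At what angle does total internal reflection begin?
θc = arcsin(n₂/n₁) = 24.78°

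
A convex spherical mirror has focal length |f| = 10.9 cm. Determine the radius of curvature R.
R = 2|f| = 21.8 cm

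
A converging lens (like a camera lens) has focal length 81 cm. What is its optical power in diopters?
P = 1/f = 1.235 D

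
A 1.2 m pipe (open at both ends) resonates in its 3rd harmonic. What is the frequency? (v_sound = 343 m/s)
fₙ = nv/(2L) = 428.8 Hz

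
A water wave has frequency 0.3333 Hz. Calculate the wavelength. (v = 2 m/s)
λ = v/f = 6.001 m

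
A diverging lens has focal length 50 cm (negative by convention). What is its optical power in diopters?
P = 1/f = -2 D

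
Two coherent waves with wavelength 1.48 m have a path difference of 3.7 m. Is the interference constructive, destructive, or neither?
destructive — path difference = 2.5λ, an odd multiple of λ/2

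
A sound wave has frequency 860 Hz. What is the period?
T = 1/f = 0.001163 s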